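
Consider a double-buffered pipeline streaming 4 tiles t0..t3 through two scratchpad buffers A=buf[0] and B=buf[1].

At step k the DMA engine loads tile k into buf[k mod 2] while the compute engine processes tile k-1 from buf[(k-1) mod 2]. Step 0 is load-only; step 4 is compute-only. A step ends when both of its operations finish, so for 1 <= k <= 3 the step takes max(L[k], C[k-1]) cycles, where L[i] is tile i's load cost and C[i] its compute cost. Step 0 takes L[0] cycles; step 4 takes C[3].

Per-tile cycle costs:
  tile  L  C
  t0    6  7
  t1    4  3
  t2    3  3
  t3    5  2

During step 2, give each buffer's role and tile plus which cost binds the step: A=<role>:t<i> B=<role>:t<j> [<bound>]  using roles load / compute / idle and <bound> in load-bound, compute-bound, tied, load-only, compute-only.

  0. 6=6c; end=6; A:t0 B:-
  1. max(4,7)=7c; end=13; A:t0 B:t1
  2. max(3,3)=3c; end=16; A:t2 B:t1
  3. max(5,3)=5c; end=21; A:t2 B:t3
  4. 2=2c; end=23; A:t2 B:t3

step 2: A=load:t2 B=compute:t1 [tied]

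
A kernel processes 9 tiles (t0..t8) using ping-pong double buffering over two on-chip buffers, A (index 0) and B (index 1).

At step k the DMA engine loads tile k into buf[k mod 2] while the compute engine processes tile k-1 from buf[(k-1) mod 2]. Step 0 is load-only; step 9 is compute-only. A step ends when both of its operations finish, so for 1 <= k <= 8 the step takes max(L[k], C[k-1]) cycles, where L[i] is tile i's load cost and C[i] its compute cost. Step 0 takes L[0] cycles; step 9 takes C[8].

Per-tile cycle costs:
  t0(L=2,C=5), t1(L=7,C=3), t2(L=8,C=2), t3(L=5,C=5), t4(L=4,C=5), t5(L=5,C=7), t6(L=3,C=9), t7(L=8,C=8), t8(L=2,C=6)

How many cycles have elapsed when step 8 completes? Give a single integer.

step 0: L[0]=2 → dur=2, Σ=2 | A=load:t0 B=idle [load-only]
step 1: L[1]=7 C[0]=5 → dur=7, Σ=9 | A=compute:t0 B=load:t1 [load-bound]
step 2: L[2]=8 C[1]=3 → dur=8, Σ=17 | A=load:t2 B=compute:t1 [load-bound]
step 3: L[3]=5 C[2]=2 → dur=5, Σ=22 | A=compute:t2 B=load:t3 [load-bound]
step 4: L[4]=4 C[3]=5 → dur=5, Σ=27 | A=load:t4 B=compute:t3 [compute-bound]
step 5: L[5]=5 C[4]=5 → dur=5, Σ=32 | A=compute:t4 B=load:t5 [tied]
step 6: L[6]=3 C[5]=7 → dur=7, Σ=39 | A=load:t6 B=compute:t5 [compute-bound]
step 7: L[7]=8 C[6]=9 → dur=9, Σ=48 | A=compute:t6 B=load:t7 [compute-bound]
step 8: L[8]=2 C[7]=8 → dur=8, Σ=56 | A=load:t8 B=compute:t7 [compute-bound]
step 9: C[8]=6 → dur=6, Σ=62 | A=compute:t8 B=idle [compute-only]

end_cycle[8] = 56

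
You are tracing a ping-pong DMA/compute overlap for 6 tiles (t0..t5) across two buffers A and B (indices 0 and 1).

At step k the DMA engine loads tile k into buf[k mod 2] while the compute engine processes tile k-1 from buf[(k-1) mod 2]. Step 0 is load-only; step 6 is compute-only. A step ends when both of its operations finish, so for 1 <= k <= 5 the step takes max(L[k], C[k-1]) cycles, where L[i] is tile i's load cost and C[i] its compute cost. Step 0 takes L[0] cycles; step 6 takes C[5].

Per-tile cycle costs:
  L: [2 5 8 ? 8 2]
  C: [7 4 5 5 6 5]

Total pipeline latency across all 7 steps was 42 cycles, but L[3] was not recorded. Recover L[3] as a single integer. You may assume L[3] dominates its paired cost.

step 0 | dur = L[0]=2 = 2
step 1 | dur = max(L[1]=5, C[0]=7) = 7
step 2 | dur = max(L[2]=8, C[1]=4) = 8
step 3 | dur = max(L[3]=?, C[2]=5) = L[3]  (unknown; binding)
step 4 | dur = max(L[4]=8, C[3]=5) = 8
step 5 | dur = max(L[5]=2, C[4]=6) = 6
step 6 | dur = C[5]=5 = 5
sum of known step durations = 36
dur[3] = total - known = 42 - 36 = 6
L[3] is the binding max in step 3, so L[3] = dur[3] = 6

L[3] = 6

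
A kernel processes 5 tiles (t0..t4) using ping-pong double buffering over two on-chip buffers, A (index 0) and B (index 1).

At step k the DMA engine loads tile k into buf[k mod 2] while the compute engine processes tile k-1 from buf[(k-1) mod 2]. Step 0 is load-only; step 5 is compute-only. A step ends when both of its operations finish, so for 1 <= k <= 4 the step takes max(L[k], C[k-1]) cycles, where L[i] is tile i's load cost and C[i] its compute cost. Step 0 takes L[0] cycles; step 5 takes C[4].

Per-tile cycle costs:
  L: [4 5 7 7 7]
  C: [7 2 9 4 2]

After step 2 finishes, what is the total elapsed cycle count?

end_cycle[2] = 18

[0] DMA t0→A (4c) ∥ CU idle ⇒ 4c, clock 4
[1] DMA t1→B (5c) ∥ CU A:t0 (7c) ⇒ 7c, clock 11
[2] DMA t2→A (7c) ∥ CU B:t1 (2c) ⇒ 7c, clock 18
[3] DMA t3→B (7c) ∥ CU A:t2 (9c) ⇒ 9c, clock 27
[4] DMA t4→A (7c) ∥ CU B:t3 (4c) ⇒ 7c, clock 34
[5] DMA idle ∥ CU A:t4 (2c) ⇒ 2c, clock 36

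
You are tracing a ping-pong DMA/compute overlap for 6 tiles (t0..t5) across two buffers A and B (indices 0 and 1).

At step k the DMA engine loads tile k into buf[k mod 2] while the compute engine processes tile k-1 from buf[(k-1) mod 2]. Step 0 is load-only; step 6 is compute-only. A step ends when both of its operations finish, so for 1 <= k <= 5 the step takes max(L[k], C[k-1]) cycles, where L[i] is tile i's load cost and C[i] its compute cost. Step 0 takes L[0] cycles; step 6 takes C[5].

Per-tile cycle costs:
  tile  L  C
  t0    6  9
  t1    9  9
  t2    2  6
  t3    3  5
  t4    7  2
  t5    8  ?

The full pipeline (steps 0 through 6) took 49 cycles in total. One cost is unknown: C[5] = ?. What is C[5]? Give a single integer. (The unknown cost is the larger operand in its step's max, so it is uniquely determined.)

step 0 | dur = L[0]=6 = 6
step 1 | dur = max(L[1]=9, C[0]=9) = 9
step 2 | dur = max(L[2]=2, C[1]=9) = 9
step 3 | dur = max(L[3]=3, C[2]=6) = 6
step 4 | dur = max(L[4]=7, C[3]=5) = 7
step 5 | dur = max(L[5]=8, C[4]=2) = 8
step 6 | dur = C[5]=? = C[5]  (unknown; binding)
sum of known step durations = 45
dur[6] = total - known = 49 - 45 = 4
C[5] is the binding max in step 6, so C[5] = dur[6] = 4

C[5] = 4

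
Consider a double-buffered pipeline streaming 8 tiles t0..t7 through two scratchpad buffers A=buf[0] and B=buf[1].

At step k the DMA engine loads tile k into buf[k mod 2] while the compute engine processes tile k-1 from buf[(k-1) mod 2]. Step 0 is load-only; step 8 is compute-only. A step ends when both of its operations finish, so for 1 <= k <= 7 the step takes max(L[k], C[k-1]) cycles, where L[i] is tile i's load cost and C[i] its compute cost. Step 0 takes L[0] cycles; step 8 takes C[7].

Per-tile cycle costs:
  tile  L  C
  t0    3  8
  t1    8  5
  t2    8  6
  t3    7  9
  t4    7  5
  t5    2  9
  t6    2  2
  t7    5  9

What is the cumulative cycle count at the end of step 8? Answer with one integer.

k=0 load=t0/3c comp=- wait=3 total=3
k=1 load=t1/8c comp=t0/8c wait=8 total=11
k=2 load=t2/8c comp=t1/5c wait=8 total=19
k=3 load=t3/7c comp=t2/6c wait=7 total=26
k=4 load=t4/7c comp=t3/9c wait=9 total=35
k=5 load=t5/2c comp=t4/5c wait=5 total=40
k=6 load=t6/2c comp=t5/9c wait=9 total=49
k=7 load=t7/5c comp=t6/2c wait=5 total=54
k=8 load=- comp=t7/9c wait=9 total=63

end_cycle[8] = 63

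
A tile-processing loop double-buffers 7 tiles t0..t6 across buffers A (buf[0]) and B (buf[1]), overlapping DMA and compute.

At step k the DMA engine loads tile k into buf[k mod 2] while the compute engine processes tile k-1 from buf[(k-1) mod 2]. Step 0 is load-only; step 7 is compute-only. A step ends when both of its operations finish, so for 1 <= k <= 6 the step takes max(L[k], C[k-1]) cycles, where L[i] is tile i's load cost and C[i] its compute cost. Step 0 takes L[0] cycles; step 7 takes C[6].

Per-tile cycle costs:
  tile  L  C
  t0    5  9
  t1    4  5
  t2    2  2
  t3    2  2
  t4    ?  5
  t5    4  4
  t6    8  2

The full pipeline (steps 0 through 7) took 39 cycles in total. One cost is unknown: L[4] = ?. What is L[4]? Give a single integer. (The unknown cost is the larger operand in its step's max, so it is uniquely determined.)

step 0: dur = L[0]=5 = 5
step 1: dur = max(L[1]=4, C[0]=9) = 9
step 2: dur = max(L[2]=2, C[1]=5) = 5
step 3: dur = max(L[3]=2, C[2]=2) = 2
step 4: dur = max(L[4]=?, C[3]=2) = L[4]  (unknown; binding)
step 5: dur = max(L[5]=4, C[4]=5) = 5
step 6: dur = max(L[6]=8, C[5]=4) = 8
step 7: dur = C[6]=2 = 2
sum of known step durations = 36
dur[4] = total - known = 39 - 36 = 3
L[4] is the binding max in step 4, so L[4] = dur[4] = 3

L[4] = 3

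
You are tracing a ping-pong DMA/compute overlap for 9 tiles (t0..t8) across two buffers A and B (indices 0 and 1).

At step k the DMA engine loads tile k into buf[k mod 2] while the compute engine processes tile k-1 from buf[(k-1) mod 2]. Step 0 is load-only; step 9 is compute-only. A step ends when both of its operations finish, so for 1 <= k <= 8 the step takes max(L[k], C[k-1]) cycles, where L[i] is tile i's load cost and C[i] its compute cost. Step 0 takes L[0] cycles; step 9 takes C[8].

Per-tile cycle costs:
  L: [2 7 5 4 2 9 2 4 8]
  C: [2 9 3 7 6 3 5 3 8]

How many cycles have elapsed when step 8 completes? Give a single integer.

end_cycle[8] = 54

  0. 2=2c; end=2; A:t0 B:-
  1. max(7,2)=7c; end=9; A:t0 B:t1
  2. max(5,9)=9c; end=18; A:t2 B:t1
  3. max(4,3)=4c; end=22; A:t2 B:t3
  4. max(2,7)=7c; end=29; A:t4 B:t3
  5. max(9,6)=9c; end=38; A:t4 B:t5
  6. max(2,3)=3c; end=41; A:t6 B:t5
  7. max(4,5)=5c; end=46; A:t6 B:t7
  8. max(8,3)=8c; end=54; A:t8 B:t7
  9. 8=8c; end=62; A:t8 B:t7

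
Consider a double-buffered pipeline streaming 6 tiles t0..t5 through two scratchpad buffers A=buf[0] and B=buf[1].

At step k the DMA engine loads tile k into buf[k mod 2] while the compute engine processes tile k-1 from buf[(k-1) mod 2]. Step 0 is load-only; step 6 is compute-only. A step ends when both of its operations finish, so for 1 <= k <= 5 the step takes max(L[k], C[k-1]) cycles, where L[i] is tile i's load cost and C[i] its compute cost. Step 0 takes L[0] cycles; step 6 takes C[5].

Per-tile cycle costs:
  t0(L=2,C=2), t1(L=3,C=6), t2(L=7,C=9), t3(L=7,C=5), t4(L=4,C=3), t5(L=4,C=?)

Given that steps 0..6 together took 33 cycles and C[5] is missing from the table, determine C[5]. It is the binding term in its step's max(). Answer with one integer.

C[5] = 3

step 0 | dur = L[0]=2 = 2
step 1 | dur = max(L[1]=3, C[0]=2) = 3
step 2 | dur = max(L[2]=7, C[1]=6) = 7
step 3 | dur = max(L[3]=7, C[2]=9) = 9
step 4 | dur = max(L[4]=4, C[3]=5) = 5
step 5 | dur = max(L[5]=4, C[4]=3) = 4
step 6 | dur = C[5]=? = C[5]  (unknown; binding)
sum of known step durations = 30
dur[6] = total - known = 33 - 30 = 3
C[5] is the binding max in step 6, so C[5] = dur[6] = 3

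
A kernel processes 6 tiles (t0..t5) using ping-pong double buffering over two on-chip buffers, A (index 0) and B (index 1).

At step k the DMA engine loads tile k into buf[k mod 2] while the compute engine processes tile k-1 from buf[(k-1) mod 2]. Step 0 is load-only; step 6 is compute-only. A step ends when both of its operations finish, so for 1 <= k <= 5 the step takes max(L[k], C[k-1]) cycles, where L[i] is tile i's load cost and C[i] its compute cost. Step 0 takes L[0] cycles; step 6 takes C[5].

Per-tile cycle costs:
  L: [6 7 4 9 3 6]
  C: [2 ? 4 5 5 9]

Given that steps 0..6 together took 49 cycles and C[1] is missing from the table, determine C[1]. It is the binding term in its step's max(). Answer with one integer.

C[1] = 7

step 0: dur = L[0]=6 = 6
step 1: dur = max(L[1]=7, C[0]=2) = 7
step 2: dur = max(L[2]=4, C[1]=?) = C[1]  (unknown; binding)
step 3: dur = max(L[3]=9, C[2]=4) = 9
step 4: dur = max(L[4]=3, C[3]=5) = 5
step 5: dur = max(L[5]=6, C[4]=5) = 6
step 6: dur = C[5]=9 = 9
sum of known step durations = 42
dur[2] = total - known = 49 - 42 = 7
C[1] is the binding max in step 2, so C[1] = dur[2] = 7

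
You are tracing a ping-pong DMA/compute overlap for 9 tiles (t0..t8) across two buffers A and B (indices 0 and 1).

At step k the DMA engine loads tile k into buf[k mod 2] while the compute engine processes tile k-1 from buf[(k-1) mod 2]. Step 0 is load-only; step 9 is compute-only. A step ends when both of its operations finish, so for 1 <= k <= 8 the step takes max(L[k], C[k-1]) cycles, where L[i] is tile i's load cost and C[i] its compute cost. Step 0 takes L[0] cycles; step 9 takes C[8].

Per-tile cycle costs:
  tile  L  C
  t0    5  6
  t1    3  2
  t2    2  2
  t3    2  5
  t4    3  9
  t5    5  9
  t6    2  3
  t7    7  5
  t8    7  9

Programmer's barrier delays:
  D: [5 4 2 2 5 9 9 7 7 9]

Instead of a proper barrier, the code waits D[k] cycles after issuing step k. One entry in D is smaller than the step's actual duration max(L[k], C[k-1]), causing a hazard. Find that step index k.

hazard at step 1

step 0: need L[0]=5 = 5; D[0]=5 ok
step 1: need max(L[1]=3,C[0]=6) = 6; D[1]=4 SHORT
step 2: need max(L[2]=2,C[1]=2) = 2; D[2]=2 ok
step 3: need max(L[3]=2,C[2]=2) = 2; D[3]=2 ok
step 4: need max(L[4]=3,C[3]=5) = 5; D[4]=5 ok
step 5: need max(L[5]=5,C[4]=9) = 9; D[5]=9 ok
step 6: need max(L[6]=2,C[5]=9) = 9; D[6]=9 ok
step 7: need max(L[7]=7,C[6]=3) = 7; D[7]=7 ok
step 8: need max(L[8]=7,C[7]=5) = 7; D[8]=7 ok
step 9: need C[8]=9 = 9; D[9]=9 ok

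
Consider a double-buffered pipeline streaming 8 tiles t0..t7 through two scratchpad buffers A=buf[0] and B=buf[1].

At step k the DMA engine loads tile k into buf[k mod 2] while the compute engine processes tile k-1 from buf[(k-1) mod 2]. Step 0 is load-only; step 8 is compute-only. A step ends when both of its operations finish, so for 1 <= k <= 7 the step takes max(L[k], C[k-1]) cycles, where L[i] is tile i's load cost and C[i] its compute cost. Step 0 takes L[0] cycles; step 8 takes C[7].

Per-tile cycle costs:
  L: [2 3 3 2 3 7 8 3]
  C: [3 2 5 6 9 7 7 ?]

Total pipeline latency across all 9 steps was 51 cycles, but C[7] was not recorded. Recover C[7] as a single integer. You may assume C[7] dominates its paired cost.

step 0 | dur = L[0]=2 = 2
step 1 | dur = max(L[1]=3, C[0]=3) = 3
step 2 | dur = max(L[2]=3, C[1]=2) = 3
step 3 | dur = max(L[3]=2, C[2]=5) = 5
step 4 | dur = max(L[4]=3, C[3]=6) = 6
step 5 | dur = max(L[5]=7, C[4]=9) = 9
step 6 | dur = max(L[6]=8, C[5]=7) = 8
step 7 | dur = max(L[7]=3, C[6]=7) = 7
step 8 | dur = C[7]=? = C[7]  (unknown; binding)
sum of known step durations = 43
dur[8] = total - known = 51 - 43 = 8
C[7] is the binding max in step 8, so C[7] = dur[8] = 8

C[7] = 8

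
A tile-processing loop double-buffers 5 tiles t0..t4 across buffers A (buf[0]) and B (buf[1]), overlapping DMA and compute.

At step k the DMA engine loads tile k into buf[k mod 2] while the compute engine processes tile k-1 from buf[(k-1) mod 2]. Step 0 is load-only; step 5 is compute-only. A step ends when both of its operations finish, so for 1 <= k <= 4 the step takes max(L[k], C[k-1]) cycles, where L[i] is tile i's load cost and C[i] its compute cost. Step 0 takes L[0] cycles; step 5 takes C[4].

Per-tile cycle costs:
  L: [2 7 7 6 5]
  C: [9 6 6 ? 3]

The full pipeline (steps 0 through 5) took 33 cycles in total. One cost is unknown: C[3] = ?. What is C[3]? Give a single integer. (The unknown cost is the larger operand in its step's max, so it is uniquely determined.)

C[3] = 6

step 0 = dur = L[0]=2 = 2
step 1 = dur = max(L[1]=7, C[0]=9) = 9
step 2 = dur = max(L[2]=7, C[1]=6) = 7
step 3 = dur = max(L[3]=6, C[2]=6) = 6
step 4 = dur = max(L[4]=5, C[3]=?) = C[3]  (unknown; binding)
step 5 = dur = C[4]=3 = 3
sum of known step durations = 27
dur[4] = total - known = 33 - 27 = 6
C[3] is the binding max in step 4, so C[3] = dur[4] = 6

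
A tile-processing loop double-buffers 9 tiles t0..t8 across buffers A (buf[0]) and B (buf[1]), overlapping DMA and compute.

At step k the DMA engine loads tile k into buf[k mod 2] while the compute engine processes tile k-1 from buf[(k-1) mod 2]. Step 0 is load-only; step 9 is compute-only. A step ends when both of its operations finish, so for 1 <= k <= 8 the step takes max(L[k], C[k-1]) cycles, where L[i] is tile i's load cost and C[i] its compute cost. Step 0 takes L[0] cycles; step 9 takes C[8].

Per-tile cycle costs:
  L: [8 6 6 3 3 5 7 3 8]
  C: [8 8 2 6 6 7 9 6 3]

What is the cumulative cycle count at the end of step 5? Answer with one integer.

[0] DMA t0→A (8c) ∥ CU idle ⇒ 8c, clock 8
[1] DMA t1→B (6c) ∥ CU A:t0 (8c) ⇒ 8c, clock 16
[2] DMA t2→A (6c) ∥ CU B:t1 (8c) ⇒ 8c, clock 24
[3] DMA t3→B (3c) ∥ CU A:t2 (2c) ⇒ 3c, clock 27
[4] DMA t4→A (3c) ∥ CU B:t3 (6c) ⇒ 6c, clock 33
[5] DMA t5→B (5c) ∥ CU A:t4 (6c) ⇒ 6c, clock 39
[6] DMA t6→A (7c) ∥ CU B:t5 (7c) ⇒ 7c, clock 46
[7] DMA t7→B (3c) ∥ CU A:t6 (9c) ⇒ 9c, clock 55
[8] DMA t8→A (8c) ∥ CU B:t7 (6c) ⇒ 8c, clock 63
[9] DMA idle ∥ CU A:t8 (3c) ⇒ 3c, clock 66

end_cycle[5] = 39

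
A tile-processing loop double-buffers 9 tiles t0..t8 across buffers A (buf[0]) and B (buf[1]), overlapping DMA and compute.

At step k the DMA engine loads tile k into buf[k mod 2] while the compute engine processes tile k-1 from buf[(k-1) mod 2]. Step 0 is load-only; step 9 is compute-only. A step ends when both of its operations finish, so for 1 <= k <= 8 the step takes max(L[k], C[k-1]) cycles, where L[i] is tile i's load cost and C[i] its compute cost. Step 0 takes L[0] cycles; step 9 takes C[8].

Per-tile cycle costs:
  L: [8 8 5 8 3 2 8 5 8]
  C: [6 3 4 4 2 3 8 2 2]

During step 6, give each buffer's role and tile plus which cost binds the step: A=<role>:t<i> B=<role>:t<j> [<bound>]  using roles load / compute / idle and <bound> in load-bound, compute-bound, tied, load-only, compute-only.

k=0 load=t0/8c comp=- wait=8 total=8
k=1 load=t1/8c comp=t0/6c wait=8 total=16
k=2 load=t2/5c comp=t1/3c wait=5 total=21
k=3 load=t3/8c comp=t2/4c wait=8 total=29
k=4 load=t4/3c comp=t3/4c wait=4 total=33
k=5 load=t5/2c comp=t4/2c wait=2 total=35
k=6 load=t6/8c comp=t5/3c wait=8 total=43
k=7 load=t7/5c comp=t6/8c wait=8 total=51
k=8 load=t8/8c comp=t7/2c wait=8 total=59
k=9 load=- comp=t8/2c wait=2 total=61

step 6: A=load:t6 B=compute:t5 [load-bound]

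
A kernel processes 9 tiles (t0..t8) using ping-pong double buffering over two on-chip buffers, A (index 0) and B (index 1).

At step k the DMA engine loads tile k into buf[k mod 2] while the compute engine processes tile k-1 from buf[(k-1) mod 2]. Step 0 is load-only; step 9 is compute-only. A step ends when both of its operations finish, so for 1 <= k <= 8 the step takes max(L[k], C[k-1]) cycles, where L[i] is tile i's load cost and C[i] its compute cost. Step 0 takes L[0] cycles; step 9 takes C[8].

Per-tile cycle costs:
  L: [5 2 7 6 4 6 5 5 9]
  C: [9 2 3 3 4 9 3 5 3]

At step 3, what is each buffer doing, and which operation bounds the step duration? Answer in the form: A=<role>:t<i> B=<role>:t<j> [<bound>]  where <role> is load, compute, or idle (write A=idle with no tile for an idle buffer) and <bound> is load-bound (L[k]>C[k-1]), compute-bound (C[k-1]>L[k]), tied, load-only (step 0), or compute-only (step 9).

step 3: A=compute:t2 B=load:t3 [load-bound]

  0. 5=5c; end=5; A:t0 B:-
  1. max(2,9)=9c; end=14; A:t0 B:t1
  2. max(7,2)=7c; end=21; A:t2 B:t1
  3. max(6,3)=6c; end=27; A:t2 B:t3
  4. max(4,3)=4c; end=31; A:t4 B:t3
  5. max(6,4)=6c; end=37; A:t4 B:t5
  6. max(5,9)=9c; end=46; A:t6 B:t5
  7. max(5,3)=5c; end=51; A:t6 B:t7
  8. max(9,5)=9c; end=60; A:t8 B:t7
  9. 3=3c; end=63; A:t8 B:t7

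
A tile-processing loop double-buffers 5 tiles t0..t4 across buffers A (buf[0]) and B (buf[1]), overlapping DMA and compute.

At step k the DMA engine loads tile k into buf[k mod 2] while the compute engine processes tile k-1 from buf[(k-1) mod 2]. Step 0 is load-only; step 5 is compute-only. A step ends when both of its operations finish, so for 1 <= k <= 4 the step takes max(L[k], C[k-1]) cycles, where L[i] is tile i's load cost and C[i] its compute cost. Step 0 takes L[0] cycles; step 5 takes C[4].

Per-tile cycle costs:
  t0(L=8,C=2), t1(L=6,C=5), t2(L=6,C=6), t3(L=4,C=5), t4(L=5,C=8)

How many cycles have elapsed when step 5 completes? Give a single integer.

  0. 8=8c; end=8; A:t0 B:-
  1. max(6,2)=6c; end=14; A:t0 B:t1
  2. max(6,5)=6c; end=20; A:t2 B:t1
  3. max(4,6)=6c; end=26; A:t2 B:t3
  4. max(5,5)=5c; end=31; A:t4 B:t3
  5. 8=8c; end=39; A:t4 B:t3

end_cycle[5] = 39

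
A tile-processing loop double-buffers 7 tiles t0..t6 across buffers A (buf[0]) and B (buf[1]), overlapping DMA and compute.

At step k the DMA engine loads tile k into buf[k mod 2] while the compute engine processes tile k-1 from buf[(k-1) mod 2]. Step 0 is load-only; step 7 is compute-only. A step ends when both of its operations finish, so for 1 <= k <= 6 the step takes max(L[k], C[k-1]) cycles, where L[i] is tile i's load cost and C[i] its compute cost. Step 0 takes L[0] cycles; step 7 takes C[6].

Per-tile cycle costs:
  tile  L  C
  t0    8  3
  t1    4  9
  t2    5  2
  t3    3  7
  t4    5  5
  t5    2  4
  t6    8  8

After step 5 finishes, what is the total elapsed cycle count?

step 0: L[0]=8 → dur=8, Σ=8 | A=load:t0 B=idle [load-only]
step 1: L[1]=4 C[0]=3 → dur=4, Σ=12 | A=compute:t0 B=load:t1 [load-bound]
step 2: L[2]=5 C[1]=9 → dur=9, Σ=21 | A=load:t2 B=compute:t1 [compute-bound]
step 3: L[3]=3 C[2]=2 → dur=3, Σ=24 | A=compute:t2 B=load:t3 [load-bound]
step 4: L[4]=5 C[3]=7 → dur=7, Σ=31 | A=load:t4 B=compute:t3 [compute-bound]
step 5: L[5]=2 C[4]=5 → dur=5, Σ=36 | A=compute:t4 B=load:t5 [compute-bound]
step 6: L[6]=8 C[5]=4 → dur=8, Σ=44 | A=load:t6 B=compute:t5 [load-bound]
step 7: C[6]=8 → dur=8, Σ=52 | A=compute:t6 B=idle [compute-only]

end_cycle[5] = 36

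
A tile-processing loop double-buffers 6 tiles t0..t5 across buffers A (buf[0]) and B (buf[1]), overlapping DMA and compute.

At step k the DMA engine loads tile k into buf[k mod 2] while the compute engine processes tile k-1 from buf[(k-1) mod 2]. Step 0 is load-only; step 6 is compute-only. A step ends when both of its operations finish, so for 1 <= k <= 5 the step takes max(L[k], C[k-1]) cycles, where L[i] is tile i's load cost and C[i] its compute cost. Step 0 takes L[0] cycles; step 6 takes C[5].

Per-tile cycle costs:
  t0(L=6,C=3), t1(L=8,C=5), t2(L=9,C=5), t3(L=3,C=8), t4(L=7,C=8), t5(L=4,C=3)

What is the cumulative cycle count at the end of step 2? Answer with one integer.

end_cycle[2] = 23

k=0 load=t0/6c comp=- wait=6 total=6
k=1 load=t1/8c comp=t0/3c wait=8 total=14
k=2 load=t2/9c comp=t1/5c wait=9 total=23
k=3 load=t3/3c comp=t2/5c wait=5 total=28
k=4 load=t4/7c comp=t3/8c wait=8 total=36
k=5 load=t5/4c comp=t4/8c wait=8 total=44
k=6 load=- comp=t5/3c wait=3 total=47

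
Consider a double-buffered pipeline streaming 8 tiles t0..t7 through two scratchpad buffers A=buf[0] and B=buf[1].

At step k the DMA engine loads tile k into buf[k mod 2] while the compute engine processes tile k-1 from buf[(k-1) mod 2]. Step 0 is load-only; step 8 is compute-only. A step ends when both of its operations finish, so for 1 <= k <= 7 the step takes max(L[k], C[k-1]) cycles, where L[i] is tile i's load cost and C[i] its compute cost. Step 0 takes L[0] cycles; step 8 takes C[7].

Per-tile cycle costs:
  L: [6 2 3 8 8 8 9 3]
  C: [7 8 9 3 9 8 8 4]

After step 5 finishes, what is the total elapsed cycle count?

end_cycle[5] = 47

[0] DMA t0→A (6c) ∥ CU idle ⇒ 6c, clock 6
[1] DMA t1→B (2c) ∥ CU A:t0 (7c) ⇒ 7c, clock 13
[2] DMA t2→A (3c) ∥ CU B:t1 (8c) ⇒ 8c, clock 21
[3] DMA t3→B (8c) ∥ CU A:t2 (9c) ⇒ 9c, clock 30
[4] DMA t4→A (8c) ∥ CU B:t3 (3c) ⇒ 8c, clock 38
[5] DMA t5→B (8c) ∥ CU A:t4 (9c) ⇒ 9c, clock 47
[6] DMA t6→A (9c) ∥ CU B:t5 (8c) ⇒ 9c, clock 56
[7] DMA t7→B (3c) ∥ CU A:t6 (8c) ⇒ 8c, clock 64
[8] DMA idle ∥ CU B:t7 (4c) ⇒ 4c, clock 68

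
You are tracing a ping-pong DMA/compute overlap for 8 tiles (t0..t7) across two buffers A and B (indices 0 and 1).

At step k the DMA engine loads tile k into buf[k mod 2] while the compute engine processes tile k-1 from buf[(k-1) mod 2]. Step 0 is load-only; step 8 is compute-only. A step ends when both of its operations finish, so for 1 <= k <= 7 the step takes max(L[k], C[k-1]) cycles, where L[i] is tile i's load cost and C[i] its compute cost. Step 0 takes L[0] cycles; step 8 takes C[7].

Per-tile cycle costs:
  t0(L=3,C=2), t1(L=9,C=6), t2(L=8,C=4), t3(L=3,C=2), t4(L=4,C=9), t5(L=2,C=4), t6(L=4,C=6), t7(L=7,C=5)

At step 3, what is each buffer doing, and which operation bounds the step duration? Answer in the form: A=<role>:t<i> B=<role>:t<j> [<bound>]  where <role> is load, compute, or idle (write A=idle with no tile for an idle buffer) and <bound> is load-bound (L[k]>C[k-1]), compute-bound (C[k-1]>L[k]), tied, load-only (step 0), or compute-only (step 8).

  0. 3=3c; end=3; A:t0 B:-
  1. max(9,2)=9c; end=12; A:t0 B:t1
  2. max(8,6)=8c; end=20; A:t2 B:t1
  3. max(3,4)=4c; end=24; A:t2 B:t3
  4. max(4,2)=4c; end=28; A:t4 B:t3
  5. max(2,9)=9c; end=37; A:t4 B:t5
  6. max(4,4)=4c; end=41; A:t6 B:t5
  7. max(7,6)=7c; end=48; A:t6 B:t7
  8. 5=5c; end=53; A:t6 B:t7

step 3: A=compute:t2 B=load:t3 [compute-bound]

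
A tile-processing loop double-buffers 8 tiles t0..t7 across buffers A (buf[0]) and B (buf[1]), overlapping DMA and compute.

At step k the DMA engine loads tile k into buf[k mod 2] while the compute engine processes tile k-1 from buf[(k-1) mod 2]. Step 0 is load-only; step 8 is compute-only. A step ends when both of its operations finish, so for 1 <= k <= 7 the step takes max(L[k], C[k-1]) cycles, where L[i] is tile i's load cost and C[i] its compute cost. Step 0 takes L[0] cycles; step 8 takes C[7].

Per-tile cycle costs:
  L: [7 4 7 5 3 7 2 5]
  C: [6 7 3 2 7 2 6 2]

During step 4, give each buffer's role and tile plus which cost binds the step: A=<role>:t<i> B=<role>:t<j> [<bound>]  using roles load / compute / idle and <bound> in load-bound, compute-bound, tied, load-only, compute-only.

step 4: A=load:t4 B=compute:t3 [load-bound]

step 0: L[0]=7 → dur=7, Σ=7 | A=load:t0 B=idle [load-only]
step 1: L[1]=4 C[0]=6 → dur=6, Σ=13 | A=compute:t0 B=load:t1 [compute-bound]
step 2: L[2]=7 C[1]=7 → dur=7, Σ=20 | A=load:t2 B=compute:t1 [tied]
step 3: L[3]=5 C[2]=3 → dur=5, Σ=25 | A=compute:t2 B=load:t3 [load-bound]
step 4: L[4]=3 C[3]=2 → dur=3, Σ=28 | A=load:t4 B=compute:t3 [load-bound]
step 5: L[5]=7 C[4]=7 → dur=7, Σ=35 | A=compute:t4 B=load:t5 [tied]
step 6: L[6]=2 C[5]=2 → dur=2, Σ=37 | A=load:t6 B=compute:t5 [tied]
step 7: L[7]=5 C[6]=6 → dur=6, Σ=43 | A=compute:t6 B=load:t7 [compute-bound]
step 8: C[7]=2 → dur=2, Σ=45 | A=idle B=compute:t7 [compute-only]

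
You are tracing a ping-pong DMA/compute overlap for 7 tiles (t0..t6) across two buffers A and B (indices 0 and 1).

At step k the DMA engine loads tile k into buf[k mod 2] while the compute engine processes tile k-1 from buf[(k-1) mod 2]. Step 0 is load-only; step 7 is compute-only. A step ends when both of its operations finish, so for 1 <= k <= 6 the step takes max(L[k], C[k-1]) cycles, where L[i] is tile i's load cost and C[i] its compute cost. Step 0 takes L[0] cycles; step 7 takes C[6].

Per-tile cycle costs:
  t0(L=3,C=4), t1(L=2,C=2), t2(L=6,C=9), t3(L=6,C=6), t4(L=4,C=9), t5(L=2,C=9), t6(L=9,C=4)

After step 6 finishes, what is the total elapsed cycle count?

end_cycle[6] = 46

  0. 3=3c; end=3; A:t0 B:-
  1. max(2,4)=4c; end=7; A:t0 B:t1
  2. max(6,2)=6c; end=13; A:t2 B:t1
  3. max(6,9)=9c; end=22; A:t2 B:t3
  4. max(4,6)=6c; end=28; A:t4 B:t3
  5. max(2,9)=9c; end=37; A:t4 B:t5
  6. max(9,9)=9c; end=46; A:t6 B:t5
  7. 4=4c; end=50; A:t6 B:t5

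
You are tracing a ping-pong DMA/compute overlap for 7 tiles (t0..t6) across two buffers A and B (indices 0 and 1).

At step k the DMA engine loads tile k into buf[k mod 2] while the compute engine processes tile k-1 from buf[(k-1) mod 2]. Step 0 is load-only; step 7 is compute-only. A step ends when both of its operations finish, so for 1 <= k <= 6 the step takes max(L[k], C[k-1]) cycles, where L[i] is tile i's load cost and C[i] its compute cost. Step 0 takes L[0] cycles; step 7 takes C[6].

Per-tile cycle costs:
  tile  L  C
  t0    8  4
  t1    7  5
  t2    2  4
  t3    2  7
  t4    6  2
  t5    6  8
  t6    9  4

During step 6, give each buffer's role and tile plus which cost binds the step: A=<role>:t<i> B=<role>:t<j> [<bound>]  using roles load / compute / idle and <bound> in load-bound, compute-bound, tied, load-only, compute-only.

step 6: A=load:t6 B=compute:t5 [load-bound]

k=0 load=t0/8c comp=- wait=8 total=8
k=1 load=t1/7c comp=t0/4c wait=7 total=15
k=2 load=t2/2c comp=t1/5c wait=5 total=20
k=3 load=t3/2c comp=t2/4c wait=4 total=24
k=4 load=t4/6c comp=t3/7c wait=7 total=31
k=5 load=t5/6c comp=t4/2c wait=6 total=37
k=6 load=t6/9c comp=t5/8c wait=9 total=46
k=7 load=- comp=t6/4c wait=4 total=50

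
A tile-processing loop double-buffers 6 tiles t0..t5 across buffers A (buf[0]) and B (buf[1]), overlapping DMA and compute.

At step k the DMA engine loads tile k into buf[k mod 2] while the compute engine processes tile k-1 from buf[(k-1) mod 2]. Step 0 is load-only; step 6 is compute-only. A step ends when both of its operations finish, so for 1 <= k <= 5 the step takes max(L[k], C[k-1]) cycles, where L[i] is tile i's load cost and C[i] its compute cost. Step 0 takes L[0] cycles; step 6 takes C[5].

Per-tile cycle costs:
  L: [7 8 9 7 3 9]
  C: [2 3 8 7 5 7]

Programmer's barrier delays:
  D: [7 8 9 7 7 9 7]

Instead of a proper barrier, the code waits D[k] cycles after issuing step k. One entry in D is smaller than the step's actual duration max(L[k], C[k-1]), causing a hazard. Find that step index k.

hazard at step 3

step 0: need L[0]=7 = 7; D[0]=7 ok
step 1: need max(L[1]=8,C[0]=2) = 8; D[1]=8 ok
step 2: need max(L[2]=9,C[1]=3) = 9; D[2]=9 ok
step 3: need max(L[3]=7,C[2]=8) = 8; D[3]=7 SHORT
step 4: need max(L[4]=3,C[3]=7) = 7; D[4]=7 ok
step 5: need max(L[5]=9,C[4]=5) = 9; D[5]=9 ok
step 6: need C[5]=7 = 7; D[6]=7 ok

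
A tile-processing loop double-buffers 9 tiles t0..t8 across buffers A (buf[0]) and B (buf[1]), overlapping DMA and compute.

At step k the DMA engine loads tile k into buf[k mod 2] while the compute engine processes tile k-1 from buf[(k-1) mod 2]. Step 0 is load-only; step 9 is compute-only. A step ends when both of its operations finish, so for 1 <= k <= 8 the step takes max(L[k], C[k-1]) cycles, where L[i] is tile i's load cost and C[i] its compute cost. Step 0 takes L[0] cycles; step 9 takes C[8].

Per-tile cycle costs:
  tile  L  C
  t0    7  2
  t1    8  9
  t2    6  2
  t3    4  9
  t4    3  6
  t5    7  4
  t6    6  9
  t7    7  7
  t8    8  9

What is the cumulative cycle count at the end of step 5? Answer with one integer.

k=0 load=t0/7c comp=- wait=7 total=7
k=1 load=t1/8c comp=t0/2c wait=8 total=15
k=2 load=t2/6c comp=t1/9c wait=9 total=24
k=3 load=t3/4c comp=t2/2c wait=4 total=28
k=4 load=t4/3c comp=t3/9c wait=9 total=37
k=5 load=t5/7c comp=t4/6c wait=7 total=44
k=6 load=t6/6c comp=t5/4c wait=6 total=50
k=7 load=t7/7c comp=t6/9c wait=9 total=59
k=8 load=t8/8c comp=t7/7c wait=8 total=67
k=9 load=- comp=t8/9c wait=9 total=76

end_cycle[5] = 44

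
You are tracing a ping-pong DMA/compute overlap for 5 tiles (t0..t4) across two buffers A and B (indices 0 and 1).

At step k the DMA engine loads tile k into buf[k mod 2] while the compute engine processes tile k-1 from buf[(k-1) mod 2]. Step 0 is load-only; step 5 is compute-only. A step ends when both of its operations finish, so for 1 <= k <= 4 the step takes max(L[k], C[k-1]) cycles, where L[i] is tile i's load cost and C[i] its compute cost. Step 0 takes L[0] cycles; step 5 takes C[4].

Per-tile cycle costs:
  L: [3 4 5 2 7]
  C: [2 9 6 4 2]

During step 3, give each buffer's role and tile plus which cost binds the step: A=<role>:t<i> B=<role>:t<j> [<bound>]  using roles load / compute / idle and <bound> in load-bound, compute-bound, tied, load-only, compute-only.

step 3: A=compute:t2 B=load:t3 [compute-bound]

step 0: L[0]=3 → dur=3, Σ=3 | A=load:t0 B=idle [load-only]
step 1: L[1]=4 C[0]=2 → dur=4, Σ=7 | A=compute:t0 B=load:t1 [load-bound]
step 2: L[2]=5 C[1]=9 → dur=9, Σ=16 | A=load:t2 B=compute:t1 [compute-bound]
step 3: L[3]=2 C[2]=6 → dur=6, Σ=22 | A=compute:t2 B=load:t3 [compute-bound]
step 4: L[4]=7 C[3]=4 → dur=7, Σ=29 | A=load:t4 B=compute:t3 [load-bound]
step 5: C[4]=2 → dur=2, Σ=31 | A=compute:t4 B=idle [compute-only]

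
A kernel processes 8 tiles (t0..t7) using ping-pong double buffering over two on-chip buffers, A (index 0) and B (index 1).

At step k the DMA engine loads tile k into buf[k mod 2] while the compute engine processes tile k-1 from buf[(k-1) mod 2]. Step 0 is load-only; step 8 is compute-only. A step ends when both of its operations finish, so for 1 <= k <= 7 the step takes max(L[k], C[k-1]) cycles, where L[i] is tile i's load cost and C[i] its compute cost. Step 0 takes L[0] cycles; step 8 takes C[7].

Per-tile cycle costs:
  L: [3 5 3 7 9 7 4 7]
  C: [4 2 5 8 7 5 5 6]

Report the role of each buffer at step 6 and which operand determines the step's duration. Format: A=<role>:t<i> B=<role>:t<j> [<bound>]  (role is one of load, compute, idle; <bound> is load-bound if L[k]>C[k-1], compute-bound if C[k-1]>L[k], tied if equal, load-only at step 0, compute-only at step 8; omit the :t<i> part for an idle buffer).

step 6: A=load:t6 B=compute:t5 [compute-bound]

step 0: L[0]=3 → dur=3, Σ=3 | A=load:t0 B=idle [load-only]
step 1: L[1]=5 C[0]=4 → dur=5, Σ=8 | A=compute:t0 B=load:t1 [load-bound]
step 2: L[2]=3 C[1]=2 → dur=3, Σ=11 | A=load:t2 B=compute:t1 [load-bound]
step 3: L[3]=7 C[2]=5 → dur=7, Σ=18 | A=compute:t2 B=load:t3 [load-bound]
step 4: L[4]=9 C[3]=8 → dur=9, Σ=27 | A=load:t4 B=compute:t3 [load-bound]
step 5: L[5]=7 C[4]=7 → dur=7, Σ=34 | A=compute:t4 B=load:t5 [tied]
step 6: L[6]=4 C[5]=5 → dur=5, Σ=39 | A=load:t6 B=compute:t5 [compute-bound]
step 7: L[7]=7 C[6]=5 → dur=7, Σ=46 | A=compute:t6 B=load:t7 [load-bound]
step 8: C[7]=6 → dur=6, Σ=52 | A=idle B=compute:t7 [compute-only]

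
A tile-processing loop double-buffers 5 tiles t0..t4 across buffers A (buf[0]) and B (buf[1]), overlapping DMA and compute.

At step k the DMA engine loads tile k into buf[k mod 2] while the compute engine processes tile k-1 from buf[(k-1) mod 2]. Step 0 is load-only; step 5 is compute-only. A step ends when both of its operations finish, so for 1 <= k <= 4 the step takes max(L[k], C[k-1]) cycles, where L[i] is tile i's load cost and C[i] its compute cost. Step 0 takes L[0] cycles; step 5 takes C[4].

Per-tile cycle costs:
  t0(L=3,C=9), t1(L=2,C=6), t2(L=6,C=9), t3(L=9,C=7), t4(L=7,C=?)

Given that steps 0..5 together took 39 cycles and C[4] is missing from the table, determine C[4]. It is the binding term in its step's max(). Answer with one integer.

C[4] = 5

step 0 = dur = L[0]=3 = 3
step 1 = dur = max(L[1]=2, C[0]=9) = 9
step 2 = dur = max(L[2]=6, C[1]=6) = 6
step 3 = dur = max(L[3]=9, C[2]=9) = 9
step 4 = dur = max(L[4]=7, C[3]=7) = 7
step 5 = dur = C[4]=? = C[4]  (unknown; binding)
sum of known step durations = 34
dur[5] = total - known = 39 - 34 = 5
C[4] is the binding max in step 5, so C[4] = dur[5] = 5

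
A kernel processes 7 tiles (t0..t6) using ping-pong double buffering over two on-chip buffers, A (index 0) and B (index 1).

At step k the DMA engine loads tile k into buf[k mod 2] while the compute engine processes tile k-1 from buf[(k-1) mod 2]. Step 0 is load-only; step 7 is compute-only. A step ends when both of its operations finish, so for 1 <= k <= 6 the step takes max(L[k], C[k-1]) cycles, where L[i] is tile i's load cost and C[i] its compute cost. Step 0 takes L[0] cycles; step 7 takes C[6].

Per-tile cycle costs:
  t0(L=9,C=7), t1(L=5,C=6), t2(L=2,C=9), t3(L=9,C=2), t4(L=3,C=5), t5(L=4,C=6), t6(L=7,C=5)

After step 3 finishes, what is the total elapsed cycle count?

end_cycle[3] = 31

step 0: L[0]=9 → dur=9, Σ=9 | A=load:t0 B=idle [load-only]
step 1: L[1]=5 C[0]=7 → dur=7, Σ=16 | A=compute:t0 B=load:t1 [compute-bound]
step 2: L[2]=2 C[1]=6 → dur=6, Σ=22 | A=load:t2 B=compute:t1 [compute-bound]
step 3: L[3]=9 C[2]=9 → dur=9, Σ=31 | A=compute:t2 B=load:t3 [tied]
step 4: L[4]=3 C[3]=2 → dur=3, Σ=34 | A=load:t4 B=compute:t3 [load-bound]
step 5: L[5]=4 C[4]=5 → dur=5, Σ=39 | A=compute:t4 B=load:t5 [compute-bound]
step 6: L[6]=7 C[5]=6 → dur=7, Σ=46 | A=load:t6 B=compute:t5 [load-bound]
step 7: C[6]=5 → dur=5, Σ=51 | A=compute:t6 B=idle [compute-only]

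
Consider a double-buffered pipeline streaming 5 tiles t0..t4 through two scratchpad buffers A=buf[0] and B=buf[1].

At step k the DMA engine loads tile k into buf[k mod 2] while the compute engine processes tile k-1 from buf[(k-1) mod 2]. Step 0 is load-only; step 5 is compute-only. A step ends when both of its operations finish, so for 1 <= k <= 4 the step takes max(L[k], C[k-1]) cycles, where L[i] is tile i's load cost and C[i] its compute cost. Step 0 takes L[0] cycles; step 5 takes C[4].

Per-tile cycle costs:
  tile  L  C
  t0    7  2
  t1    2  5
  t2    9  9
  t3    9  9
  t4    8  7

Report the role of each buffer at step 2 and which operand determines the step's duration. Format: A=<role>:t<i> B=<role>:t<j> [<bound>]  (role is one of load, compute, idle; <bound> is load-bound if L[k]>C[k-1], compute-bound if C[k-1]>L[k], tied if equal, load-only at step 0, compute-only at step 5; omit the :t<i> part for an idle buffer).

  0. 7=7c; end=7; A:t0 B:-
  1. max(2,2)=2c; end=9; A:t0 B:t1
  2. max(9,5)=9c; end=18; A:t2 B:t1
  3. max(9,9)=9c; end=27; A:t2 B:t3
  4. max(8,9)=9c; end=36; A:t4 B:t3
  5. 7=7c; end=43; A:t4 B:t3

step 2: A=load:t2 B=compute:t1 [load-bound]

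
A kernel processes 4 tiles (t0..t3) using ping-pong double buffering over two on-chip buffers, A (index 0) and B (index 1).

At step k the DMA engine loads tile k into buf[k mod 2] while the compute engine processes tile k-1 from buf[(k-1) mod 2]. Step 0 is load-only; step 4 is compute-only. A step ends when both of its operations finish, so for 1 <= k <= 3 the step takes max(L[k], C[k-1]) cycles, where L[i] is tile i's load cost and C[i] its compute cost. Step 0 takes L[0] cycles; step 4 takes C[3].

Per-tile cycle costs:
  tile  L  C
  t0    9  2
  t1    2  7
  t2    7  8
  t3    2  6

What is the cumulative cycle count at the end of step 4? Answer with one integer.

[0] DMA t0→A (9c) ∥ CU idle ⇒ 9c, clock 9
[1] DMA t1→B (2c) ∥ CU A:t0 (2c) ⇒ 2c, clock 11
[2] DMA t2→A (7c) ∥ CU B:t1 (7c) ⇒ 7c, clock 18
[3] DMA t3→B (2c) ∥ CU A:t2 (8c) ⇒ 8c, clock 26
[4] DMA idle ∥ CU B:t3 (6c) ⇒ 6c, clock 32

end_cycle[4] = 32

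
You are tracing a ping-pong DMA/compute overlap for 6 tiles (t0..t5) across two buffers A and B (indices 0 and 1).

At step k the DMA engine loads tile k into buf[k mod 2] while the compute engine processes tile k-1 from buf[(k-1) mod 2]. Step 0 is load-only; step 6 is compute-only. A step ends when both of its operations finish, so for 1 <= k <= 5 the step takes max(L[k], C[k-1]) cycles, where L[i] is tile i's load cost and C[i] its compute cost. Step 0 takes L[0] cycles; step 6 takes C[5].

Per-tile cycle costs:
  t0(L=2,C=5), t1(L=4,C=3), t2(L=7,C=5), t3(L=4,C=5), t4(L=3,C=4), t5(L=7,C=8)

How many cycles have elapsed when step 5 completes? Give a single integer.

end_cycle[5] = 31

k=0 load=t0/2c comp=- wait=2 total=2
k=1 load=t1/4c comp=t0/5c wait=5 total=7
k=2 load=t2/7c comp=t1/3c wait=7 total=14
k=3 load=t3/4c comp=t2/5c wait=5 total=19
k=4 load=t4/3c comp=t3/5c wait=5 total=24
k=5 load=t5/7c comp=t4/4c wait=7 total=31
k=6 load=- comp=t5/8c wait=8 total=39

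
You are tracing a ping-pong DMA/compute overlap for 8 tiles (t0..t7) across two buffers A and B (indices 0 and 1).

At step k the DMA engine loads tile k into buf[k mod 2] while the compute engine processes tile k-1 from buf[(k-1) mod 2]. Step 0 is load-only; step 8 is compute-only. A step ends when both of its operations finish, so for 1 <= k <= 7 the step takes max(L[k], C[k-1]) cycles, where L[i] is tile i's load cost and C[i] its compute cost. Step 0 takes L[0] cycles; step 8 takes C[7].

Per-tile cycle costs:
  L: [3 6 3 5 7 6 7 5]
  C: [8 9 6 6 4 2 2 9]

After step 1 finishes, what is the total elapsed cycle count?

step 0: L[0]=3 → dur=3, Σ=3 | A=load:t0 B=idle [load-only]
step 1: L[1]=6 C[0]=8 → dur=8, Σ=11 | A=compute:t0 B=load:t1 [compute-bound]
step 2: L[2]=3 C[1]=9 → dur=9, Σ=20 | A=load:t2 B=compute:t1 [compute-bound]
step 3: L[3]=5 C[2]=6 → dur=6, Σ=26 | A=compute:t2 B=load:t3 [compute-bound]
step 4: L[4]=7 C[3]=6 → dur=7, Σ=33 | A=load:t4 B=compute:t3 [load-bound]
step 5: L[5]=6 C[4]=4 → dur=6, Σ=39 | A=compute:t4 B=load:t5 [load-bound]
step 6: L[6]=7 C[5]=2 → dur=7, Σ=46 | A=load:t6 B=compute:t5 [load-bound]
step 7: L[7]=5 C[6]=2 → dur=5, Σ=51 | A=compute:t6 B=load:t7 [load-bound]
step 8: C[7]=9 → dur=9, Σ=60 | A=idle B=compute:t7 [compute-only]

end_cycle[1] = 11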